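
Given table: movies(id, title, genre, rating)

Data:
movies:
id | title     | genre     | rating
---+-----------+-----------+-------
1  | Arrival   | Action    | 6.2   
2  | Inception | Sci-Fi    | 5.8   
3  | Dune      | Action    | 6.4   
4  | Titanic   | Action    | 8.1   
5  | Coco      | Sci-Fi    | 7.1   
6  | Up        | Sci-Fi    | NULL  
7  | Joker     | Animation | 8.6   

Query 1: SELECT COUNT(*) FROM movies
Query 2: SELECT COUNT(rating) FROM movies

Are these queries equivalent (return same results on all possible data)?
No, not equivalent

Query 1 returns: [(7,)]
Query 2 returns: [(6,)]

Reason: COUNT(*) includes NULLs, COUNT(column) excludes them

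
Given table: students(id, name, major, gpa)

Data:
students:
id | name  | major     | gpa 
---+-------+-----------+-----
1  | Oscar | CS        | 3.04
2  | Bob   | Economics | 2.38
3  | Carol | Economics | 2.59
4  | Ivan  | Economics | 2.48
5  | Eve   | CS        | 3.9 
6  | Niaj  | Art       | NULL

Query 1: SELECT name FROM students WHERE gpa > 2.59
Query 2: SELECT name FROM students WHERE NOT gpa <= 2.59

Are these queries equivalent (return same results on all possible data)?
Yes, equivalent

Both queries return: [('Eve',), ('Oscar',)]

Reason: Both filter gpa > 2.59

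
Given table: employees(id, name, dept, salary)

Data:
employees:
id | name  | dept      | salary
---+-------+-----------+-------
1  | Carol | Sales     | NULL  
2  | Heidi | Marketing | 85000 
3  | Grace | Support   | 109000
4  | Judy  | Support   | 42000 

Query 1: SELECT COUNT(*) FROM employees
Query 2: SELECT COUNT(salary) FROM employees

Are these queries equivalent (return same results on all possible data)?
No, not equivalent

Query 1 returns: [(4,)]
Query 2 returns: [(3,)]

Reason: COUNT(*) includes NULLs, COUNT(column) excludes them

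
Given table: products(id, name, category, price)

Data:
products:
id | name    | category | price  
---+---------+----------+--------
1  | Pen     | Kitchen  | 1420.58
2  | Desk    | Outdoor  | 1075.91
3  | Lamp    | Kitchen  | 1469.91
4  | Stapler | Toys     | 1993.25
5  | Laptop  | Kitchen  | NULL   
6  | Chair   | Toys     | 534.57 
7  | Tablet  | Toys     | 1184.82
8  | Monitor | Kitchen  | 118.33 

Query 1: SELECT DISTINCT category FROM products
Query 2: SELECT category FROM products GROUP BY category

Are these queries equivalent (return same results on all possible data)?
Yes, equivalent

Both queries return: [('Kitchen',), ('Outdoor',), ('Toys',)]

Reason: Both get unique categorys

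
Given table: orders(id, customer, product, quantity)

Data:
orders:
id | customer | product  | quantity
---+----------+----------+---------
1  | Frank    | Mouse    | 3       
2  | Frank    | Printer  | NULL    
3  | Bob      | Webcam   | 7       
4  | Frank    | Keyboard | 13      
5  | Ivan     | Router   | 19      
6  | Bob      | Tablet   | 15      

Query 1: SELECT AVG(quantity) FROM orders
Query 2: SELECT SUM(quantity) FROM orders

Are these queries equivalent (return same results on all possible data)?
No, not equivalent

Query 1 returns: [(11.4,)]
Query 2 returns: [(57,)]

Reason: AVG vs SUM give different aggregate values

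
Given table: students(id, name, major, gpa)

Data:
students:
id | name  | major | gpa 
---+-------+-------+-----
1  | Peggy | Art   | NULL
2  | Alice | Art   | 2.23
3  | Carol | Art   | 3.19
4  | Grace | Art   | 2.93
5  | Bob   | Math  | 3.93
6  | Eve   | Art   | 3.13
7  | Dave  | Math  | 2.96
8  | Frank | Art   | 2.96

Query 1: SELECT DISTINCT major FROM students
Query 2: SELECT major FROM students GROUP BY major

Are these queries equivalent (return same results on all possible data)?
Yes, equivalent

Both queries return: [('Art',), ('Math',)]

Reason: Both get unique majors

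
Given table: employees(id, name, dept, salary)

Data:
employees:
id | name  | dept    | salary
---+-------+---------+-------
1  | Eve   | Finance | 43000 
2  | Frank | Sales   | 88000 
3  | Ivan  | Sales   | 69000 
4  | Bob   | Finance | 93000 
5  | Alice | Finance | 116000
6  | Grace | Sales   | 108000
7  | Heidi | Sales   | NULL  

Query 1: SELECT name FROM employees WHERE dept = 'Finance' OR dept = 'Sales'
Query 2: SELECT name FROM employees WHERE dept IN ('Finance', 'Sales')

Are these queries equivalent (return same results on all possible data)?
Yes, equivalent

Both queries return: [('Alice',), ('Bob',), ('Eve',), ('Frank',), ('Grace',), ('Heidi',), ('Ivan',)]

Reason: OR vs IN are equivalent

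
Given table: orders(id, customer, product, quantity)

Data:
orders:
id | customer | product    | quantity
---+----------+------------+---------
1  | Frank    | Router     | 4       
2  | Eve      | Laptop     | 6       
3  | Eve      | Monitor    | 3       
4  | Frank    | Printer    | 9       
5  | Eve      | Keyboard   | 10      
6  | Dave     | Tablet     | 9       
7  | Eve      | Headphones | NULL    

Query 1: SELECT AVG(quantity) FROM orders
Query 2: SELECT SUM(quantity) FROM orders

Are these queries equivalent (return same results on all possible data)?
No, not equivalent

Query 1 returns: [(6.833333333333333,)]
Query 2 returns: [(41,)]

Reason: AVG vs SUM give different aggregate values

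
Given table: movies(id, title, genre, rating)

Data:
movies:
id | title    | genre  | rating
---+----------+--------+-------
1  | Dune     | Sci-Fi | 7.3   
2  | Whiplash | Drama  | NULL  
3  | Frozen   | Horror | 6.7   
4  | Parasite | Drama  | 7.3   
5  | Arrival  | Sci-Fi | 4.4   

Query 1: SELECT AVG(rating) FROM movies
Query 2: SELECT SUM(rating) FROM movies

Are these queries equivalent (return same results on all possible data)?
No, not equivalent

Query 1 returns: [(6.425,)]
Query 2 returns: [(25.7,)]

Reason: AVG vs SUM give different aggregate values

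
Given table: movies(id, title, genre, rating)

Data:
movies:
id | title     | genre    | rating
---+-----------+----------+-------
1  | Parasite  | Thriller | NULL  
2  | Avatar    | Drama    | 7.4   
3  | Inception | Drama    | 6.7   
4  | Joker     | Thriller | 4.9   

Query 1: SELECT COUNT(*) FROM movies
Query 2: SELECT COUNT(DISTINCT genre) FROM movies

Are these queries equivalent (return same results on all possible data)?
No, not equivalent

Query 1 returns: [(4,)]
Query 2 returns: [(2,)]

Reason: COUNT(*) counts rows, COUNT(DISTINCT genre) counts unique genres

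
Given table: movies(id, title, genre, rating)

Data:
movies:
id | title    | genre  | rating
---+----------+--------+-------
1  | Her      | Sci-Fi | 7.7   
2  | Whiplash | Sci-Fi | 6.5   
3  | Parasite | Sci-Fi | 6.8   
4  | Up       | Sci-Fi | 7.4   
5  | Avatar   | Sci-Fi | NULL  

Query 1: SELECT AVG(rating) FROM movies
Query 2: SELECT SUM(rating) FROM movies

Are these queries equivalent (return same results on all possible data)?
No, not equivalent

Query 1 returns: [(7.1,)]
Query 2 returns: [(28.4,)]

Reason: AVG vs SUM give different aggregate values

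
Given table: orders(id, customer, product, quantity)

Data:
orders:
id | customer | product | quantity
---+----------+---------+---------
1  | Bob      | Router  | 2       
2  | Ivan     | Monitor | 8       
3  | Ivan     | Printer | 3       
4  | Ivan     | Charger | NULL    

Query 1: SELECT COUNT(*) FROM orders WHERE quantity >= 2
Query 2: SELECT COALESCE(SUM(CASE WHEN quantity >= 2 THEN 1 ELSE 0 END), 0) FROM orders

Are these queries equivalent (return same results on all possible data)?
Yes, equivalent

Both queries return: [(3,)]

Reason: COUNT with WHERE vs conditional SUM (COALESCE handles empty-table NULL)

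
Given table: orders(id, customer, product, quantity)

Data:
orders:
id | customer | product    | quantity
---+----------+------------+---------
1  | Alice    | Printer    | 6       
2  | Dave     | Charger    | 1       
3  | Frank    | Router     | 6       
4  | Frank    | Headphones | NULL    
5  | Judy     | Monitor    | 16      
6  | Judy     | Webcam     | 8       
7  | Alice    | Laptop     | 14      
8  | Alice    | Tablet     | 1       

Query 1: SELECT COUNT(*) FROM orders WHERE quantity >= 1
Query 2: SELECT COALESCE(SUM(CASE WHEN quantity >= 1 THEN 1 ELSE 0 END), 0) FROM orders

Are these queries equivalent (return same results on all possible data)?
Yes, equivalent

Both queries return: [(7,)]

Reason: COUNT with WHERE vs conditional SUM (COALESCE handles empty-table NULL)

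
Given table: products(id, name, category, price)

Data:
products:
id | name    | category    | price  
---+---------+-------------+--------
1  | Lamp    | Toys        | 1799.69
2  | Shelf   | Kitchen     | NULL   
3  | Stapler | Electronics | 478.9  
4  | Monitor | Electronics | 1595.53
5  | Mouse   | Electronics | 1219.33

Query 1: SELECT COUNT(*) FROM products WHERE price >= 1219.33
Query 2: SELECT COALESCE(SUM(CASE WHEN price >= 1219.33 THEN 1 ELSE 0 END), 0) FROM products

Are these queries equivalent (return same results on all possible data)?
Yes, equivalent

Both queries return: [(3,)]

Reason: COUNT with WHERE vs conditional SUM (COALESCE handles empty-table NULL)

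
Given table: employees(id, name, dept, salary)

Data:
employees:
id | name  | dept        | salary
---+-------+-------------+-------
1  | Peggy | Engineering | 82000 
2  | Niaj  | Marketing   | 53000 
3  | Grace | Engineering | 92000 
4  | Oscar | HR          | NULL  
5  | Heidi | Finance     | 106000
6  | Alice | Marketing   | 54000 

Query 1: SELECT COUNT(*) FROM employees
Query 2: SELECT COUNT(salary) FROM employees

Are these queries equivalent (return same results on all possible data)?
No, not equivalent

Query 1 returns: [(6,)]
Query 2 returns: [(5,)]

Reason: COUNT(*) includes NULLs, COUNT(column) excludes them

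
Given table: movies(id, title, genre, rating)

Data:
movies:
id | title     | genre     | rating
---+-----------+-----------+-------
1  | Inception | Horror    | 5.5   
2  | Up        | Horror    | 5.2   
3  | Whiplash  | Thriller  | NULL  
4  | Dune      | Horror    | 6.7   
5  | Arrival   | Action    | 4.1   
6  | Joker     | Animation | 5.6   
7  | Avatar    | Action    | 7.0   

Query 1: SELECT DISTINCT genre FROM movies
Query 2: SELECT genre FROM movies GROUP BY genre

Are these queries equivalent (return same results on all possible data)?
Yes, equivalent

Both queries return: [('Action',), ('Animation',), ('Horror',), ('Thriller',)]

Reason: Both get unique genres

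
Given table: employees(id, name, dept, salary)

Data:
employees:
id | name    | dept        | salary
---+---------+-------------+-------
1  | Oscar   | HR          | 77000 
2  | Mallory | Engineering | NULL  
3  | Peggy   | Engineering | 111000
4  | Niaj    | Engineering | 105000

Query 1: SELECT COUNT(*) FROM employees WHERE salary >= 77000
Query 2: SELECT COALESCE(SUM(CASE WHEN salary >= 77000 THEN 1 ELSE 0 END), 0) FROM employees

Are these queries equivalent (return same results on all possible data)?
Yes, equivalent

Both queries return: [(3,)]

Reason: COUNT with WHERE vs conditional SUM (COALESCE handles empty-table NULL)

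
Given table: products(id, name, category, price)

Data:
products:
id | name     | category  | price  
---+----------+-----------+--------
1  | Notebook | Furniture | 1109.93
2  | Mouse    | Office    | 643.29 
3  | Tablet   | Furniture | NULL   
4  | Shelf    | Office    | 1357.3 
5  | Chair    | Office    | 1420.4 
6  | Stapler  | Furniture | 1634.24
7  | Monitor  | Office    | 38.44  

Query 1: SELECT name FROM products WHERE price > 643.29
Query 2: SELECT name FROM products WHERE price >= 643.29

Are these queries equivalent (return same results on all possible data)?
No, not equivalent

Query 1 returns: [('Notebook',), ('Shelf',), ('Chair',), ('Stapler',)]
Query 2 returns: [('Notebook',), ('Mouse',), ('Shelf',), ('Chair',), ('Stapler',)]

Reason: > vs >= gives different results when price = 643.29 exists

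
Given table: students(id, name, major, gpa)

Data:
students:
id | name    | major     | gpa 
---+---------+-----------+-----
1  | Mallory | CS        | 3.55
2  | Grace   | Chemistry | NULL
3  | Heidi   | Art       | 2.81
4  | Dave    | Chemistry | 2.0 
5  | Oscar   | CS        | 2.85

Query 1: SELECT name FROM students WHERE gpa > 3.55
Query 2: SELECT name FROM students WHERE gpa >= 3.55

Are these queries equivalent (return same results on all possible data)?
No, not equivalent

Query 1 returns: []
Query 2 returns: [('Mallory',)]

Reason: > vs >= gives different results when gpa = 3.55 exists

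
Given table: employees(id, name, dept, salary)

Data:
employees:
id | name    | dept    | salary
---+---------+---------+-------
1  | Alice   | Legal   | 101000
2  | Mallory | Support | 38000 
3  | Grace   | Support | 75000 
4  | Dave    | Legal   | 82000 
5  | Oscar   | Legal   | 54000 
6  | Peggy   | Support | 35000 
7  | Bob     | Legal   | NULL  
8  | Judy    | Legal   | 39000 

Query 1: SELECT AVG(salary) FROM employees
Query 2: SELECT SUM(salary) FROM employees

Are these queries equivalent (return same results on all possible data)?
No, not equivalent

Query 1 returns: [(60571.42857142857,)]
Query 2 returns: [(424000,)]

Reason: AVG vs SUM give different aggregate values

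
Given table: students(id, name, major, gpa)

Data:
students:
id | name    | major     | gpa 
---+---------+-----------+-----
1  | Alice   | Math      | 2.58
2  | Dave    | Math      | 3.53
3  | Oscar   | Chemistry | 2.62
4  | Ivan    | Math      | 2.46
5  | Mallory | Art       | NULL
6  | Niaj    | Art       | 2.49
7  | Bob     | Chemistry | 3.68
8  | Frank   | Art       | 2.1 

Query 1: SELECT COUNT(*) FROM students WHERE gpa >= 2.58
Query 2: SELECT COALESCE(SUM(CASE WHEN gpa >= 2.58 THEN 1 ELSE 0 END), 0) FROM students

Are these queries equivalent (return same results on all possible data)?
Yes, equivalent

Both queries return: [(4,)]

Reason: COUNT with WHERE vs conditional SUM (COALESCE handles empty-table NULL)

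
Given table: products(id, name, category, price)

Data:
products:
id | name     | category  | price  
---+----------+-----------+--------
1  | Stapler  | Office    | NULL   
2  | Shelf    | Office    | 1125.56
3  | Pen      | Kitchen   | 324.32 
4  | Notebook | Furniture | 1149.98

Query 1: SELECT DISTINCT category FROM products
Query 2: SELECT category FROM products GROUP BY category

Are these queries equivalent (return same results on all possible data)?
Yes, equivalent

Both queries return: [('Furniture',), ('Kitchen',), ('Office',)]

Reason: Both get unique categorys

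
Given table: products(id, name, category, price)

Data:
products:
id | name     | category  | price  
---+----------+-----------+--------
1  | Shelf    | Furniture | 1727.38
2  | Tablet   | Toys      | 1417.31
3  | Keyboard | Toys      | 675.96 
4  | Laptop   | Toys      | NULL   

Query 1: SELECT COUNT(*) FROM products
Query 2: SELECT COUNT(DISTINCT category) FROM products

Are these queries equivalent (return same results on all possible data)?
No, not equivalent

Query 1 returns: [(4,)]
Query 2 returns: [(2,)]

Reason: COUNT(*) counts rows, COUNT(DISTINCT category) counts unique categorys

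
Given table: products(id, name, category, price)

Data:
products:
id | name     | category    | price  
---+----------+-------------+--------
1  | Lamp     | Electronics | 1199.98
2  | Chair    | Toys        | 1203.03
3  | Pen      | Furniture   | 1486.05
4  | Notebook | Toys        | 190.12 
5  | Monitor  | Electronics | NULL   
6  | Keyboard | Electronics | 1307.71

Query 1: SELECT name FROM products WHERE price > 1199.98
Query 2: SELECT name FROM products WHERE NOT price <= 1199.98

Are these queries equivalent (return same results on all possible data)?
Yes, equivalent

Both queries return: [('Chair',), ('Keyboard',), ('Pen',)]

Reason: Both filter price > 1199.98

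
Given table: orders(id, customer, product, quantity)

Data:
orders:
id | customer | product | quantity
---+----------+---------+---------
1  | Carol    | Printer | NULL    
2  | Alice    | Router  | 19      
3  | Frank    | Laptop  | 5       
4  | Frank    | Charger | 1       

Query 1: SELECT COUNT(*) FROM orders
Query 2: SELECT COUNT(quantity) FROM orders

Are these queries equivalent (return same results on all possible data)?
No, not equivalent

Query 1 returns: [(4,)]
Query 2 returns: [(3,)]

Reason: COUNT(*) includes NULLs, COUNT(column) excludes them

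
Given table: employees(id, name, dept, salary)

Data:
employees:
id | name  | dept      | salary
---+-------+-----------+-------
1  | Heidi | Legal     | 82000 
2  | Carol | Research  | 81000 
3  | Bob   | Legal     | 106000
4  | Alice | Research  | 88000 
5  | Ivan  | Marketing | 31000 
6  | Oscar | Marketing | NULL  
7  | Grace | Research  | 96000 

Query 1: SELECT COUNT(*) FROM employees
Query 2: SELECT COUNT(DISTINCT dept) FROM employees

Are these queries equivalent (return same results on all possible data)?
No, not equivalent

Query 1 returns: [(7,)]
Query 2 returns: [(3,)]

Reason: COUNT(*) counts rows, COUNT(DISTINCT dept) counts unique depts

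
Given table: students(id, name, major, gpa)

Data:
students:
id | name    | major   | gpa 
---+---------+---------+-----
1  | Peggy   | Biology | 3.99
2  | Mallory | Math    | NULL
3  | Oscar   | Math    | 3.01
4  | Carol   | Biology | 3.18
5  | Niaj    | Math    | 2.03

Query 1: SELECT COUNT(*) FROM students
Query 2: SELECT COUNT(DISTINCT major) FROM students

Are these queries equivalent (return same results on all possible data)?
No, not equivalent

Query 1 returns: [(5,)]
Query 2 returns: [(2,)]

Reason: COUNT(*) counts rows, COUNT(DISTINCT major) counts unique majors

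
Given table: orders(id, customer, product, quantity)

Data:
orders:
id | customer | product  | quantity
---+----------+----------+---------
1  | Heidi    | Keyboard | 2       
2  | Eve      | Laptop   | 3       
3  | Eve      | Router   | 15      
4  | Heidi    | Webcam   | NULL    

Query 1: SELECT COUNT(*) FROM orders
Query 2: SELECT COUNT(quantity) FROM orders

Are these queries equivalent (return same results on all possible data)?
No, not equivalent

Query 1 returns: [(4,)]
Query 2 returns: [(3,)]

Reason: COUNT(*) includes NULLs, COUNT(column) excludes them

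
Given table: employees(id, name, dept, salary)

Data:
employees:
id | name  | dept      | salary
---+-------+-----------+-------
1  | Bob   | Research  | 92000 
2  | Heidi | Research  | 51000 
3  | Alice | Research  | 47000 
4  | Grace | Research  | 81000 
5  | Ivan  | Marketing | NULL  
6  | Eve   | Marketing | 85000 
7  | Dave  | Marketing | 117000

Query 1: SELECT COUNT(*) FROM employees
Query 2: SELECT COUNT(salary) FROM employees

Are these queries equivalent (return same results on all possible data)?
No, not equivalent

Query 1 returns: [(7,)]
Query 2 returns: [(6,)]

Reason: COUNT(*) includes NULLs, COUNT(column) excludes them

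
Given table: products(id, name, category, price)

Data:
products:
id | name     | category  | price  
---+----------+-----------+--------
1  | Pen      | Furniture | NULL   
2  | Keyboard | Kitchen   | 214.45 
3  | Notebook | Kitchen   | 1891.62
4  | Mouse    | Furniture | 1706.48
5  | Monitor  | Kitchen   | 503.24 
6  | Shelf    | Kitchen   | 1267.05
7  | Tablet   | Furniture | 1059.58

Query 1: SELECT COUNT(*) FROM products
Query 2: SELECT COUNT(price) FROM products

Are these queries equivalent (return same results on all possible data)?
No, not equivalent

Query 1 returns: [(7,)]
Query 2 returns: [(6,)]

Reason: COUNT(*) includes NULLs, COUNT(column) excludes them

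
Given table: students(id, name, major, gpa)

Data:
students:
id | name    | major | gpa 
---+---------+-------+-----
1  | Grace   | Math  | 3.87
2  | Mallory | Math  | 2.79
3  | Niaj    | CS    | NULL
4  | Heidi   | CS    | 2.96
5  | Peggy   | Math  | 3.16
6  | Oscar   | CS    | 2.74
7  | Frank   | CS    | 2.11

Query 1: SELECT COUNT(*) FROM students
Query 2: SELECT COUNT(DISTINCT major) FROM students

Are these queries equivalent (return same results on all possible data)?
No, not equivalent

Query 1 returns: [(7,)]
Query 2 returns: [(2,)]

Reason: COUNT(*) counts rows, COUNT(DISTINCT major) counts unique majors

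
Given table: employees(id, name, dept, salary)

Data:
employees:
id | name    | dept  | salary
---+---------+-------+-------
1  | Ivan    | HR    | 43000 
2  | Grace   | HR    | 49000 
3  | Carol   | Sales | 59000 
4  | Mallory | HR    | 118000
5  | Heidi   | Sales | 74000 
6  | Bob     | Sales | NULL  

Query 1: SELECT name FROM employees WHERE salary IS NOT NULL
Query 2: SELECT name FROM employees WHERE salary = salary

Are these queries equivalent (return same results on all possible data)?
Yes, equivalent

Both queries return: [('Carol',), ('Grace',), ('Heidi',), ('Ivan',), ('Mallory',)]

Reason: IS NOT NULL vs self-equality (both exclude NULLs)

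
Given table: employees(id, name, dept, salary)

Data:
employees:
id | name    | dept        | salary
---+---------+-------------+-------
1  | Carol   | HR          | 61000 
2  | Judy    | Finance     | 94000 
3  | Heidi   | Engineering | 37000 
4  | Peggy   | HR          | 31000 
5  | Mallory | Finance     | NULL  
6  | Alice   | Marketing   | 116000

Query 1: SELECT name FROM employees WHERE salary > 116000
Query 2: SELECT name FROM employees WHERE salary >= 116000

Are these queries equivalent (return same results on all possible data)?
No, not equivalent

Query 1 returns: []
Query 2 returns: [('Alice',)]

Reason: > vs >= gives different results when salary = 116000 exists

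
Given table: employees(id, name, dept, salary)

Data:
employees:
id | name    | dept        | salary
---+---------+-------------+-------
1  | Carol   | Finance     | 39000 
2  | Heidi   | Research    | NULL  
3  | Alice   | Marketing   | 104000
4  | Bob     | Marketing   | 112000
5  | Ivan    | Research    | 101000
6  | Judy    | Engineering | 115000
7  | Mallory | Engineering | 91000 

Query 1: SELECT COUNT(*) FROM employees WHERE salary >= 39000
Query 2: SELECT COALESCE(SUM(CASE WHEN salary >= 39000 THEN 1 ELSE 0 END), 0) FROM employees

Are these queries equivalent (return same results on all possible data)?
Yes, equivalent

Both queries return: [(6,)]

Reason: COUNT with WHERE vs conditional SUM (COALESCE handles empty-table NULL)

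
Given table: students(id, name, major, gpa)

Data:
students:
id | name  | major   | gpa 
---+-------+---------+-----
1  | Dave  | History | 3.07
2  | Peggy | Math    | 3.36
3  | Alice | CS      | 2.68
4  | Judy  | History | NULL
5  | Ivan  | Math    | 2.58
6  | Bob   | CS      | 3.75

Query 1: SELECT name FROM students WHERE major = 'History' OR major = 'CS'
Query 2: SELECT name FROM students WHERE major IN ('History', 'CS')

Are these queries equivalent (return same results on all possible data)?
Yes, equivalent

Both queries return: [('Alice',), ('Bob',), ('Dave',), ('Judy',)]

Reason: OR vs IN are equivalent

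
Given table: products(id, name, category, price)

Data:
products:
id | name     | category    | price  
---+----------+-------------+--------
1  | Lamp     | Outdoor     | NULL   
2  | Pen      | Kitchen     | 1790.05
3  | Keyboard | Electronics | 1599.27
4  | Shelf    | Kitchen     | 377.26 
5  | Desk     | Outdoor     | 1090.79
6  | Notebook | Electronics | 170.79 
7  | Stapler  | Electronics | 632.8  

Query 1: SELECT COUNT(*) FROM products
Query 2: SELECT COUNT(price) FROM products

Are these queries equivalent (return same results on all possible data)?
No, not equivalent

Query 1 returns: [(7,)]
Query 2 returns: [(6,)]

Reason: COUNT(*) includes NULLs, COUNT(column) excludes them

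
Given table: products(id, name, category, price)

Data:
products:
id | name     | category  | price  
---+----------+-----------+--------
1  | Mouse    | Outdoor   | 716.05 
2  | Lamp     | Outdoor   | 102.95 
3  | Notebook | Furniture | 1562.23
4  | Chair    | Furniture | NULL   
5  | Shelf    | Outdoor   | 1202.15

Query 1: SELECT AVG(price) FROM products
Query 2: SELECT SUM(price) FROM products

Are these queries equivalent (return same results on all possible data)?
No, not equivalent

Query 1 returns: [(895.845,)]
Query 2 returns: [(3583.38,)]

Reason: AVG vs SUM give different aggregate values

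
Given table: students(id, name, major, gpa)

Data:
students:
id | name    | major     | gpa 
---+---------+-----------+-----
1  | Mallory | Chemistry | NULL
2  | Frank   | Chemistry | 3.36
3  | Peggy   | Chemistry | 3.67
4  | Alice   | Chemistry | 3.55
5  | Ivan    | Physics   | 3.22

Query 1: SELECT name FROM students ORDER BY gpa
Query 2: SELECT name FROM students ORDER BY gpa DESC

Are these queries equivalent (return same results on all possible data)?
No, not equivalent

Query 1 returns: [('Mallory',), ('Ivan',), ('Frank',), ('Alice',), ('Peggy',)]
Query 2 returns: [('Peggy',), ('Alice',), ('Frank',), ('Ivan',), ('Mallory',)]

Reason: ASC vs DESC gives opposite ordering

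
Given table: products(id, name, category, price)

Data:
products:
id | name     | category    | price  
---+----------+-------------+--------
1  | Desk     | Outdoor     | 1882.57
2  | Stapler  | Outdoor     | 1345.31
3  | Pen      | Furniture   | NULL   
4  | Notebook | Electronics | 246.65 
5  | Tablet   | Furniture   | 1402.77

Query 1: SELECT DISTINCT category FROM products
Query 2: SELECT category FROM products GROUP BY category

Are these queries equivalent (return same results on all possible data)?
Yes, equivalent

Both queries return: [('Electronics',), ('Furniture',), ('Outdoor',)]

Reason: Both get unique categorys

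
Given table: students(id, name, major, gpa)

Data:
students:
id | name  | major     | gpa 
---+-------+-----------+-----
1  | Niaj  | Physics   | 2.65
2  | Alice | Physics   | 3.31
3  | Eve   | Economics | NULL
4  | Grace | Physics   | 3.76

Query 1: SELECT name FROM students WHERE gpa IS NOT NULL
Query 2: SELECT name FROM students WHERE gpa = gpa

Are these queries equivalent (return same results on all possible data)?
Yes, equivalent

Both queries return: [('Alice',), ('Grace',), ('Niaj',)]

Reason: IS NOT NULL vs self-equality (both exclude NULLs)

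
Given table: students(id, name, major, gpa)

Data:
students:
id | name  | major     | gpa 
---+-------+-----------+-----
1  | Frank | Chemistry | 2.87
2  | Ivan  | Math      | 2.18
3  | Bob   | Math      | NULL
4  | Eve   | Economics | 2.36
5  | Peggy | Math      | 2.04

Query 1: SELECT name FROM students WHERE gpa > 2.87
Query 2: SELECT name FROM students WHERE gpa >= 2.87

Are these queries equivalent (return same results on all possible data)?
No, not equivalent

Query 1 returns: []
Query 2 returns: [('Frank',)]

Reason: > vs >= gives different results when gpa = 2.87 exists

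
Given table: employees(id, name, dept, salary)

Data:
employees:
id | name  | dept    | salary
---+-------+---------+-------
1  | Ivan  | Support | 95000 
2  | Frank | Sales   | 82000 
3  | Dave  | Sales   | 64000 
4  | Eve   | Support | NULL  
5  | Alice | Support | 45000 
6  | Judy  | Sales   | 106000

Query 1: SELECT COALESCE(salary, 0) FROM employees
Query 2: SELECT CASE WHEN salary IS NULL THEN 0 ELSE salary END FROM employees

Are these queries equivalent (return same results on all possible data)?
Yes, equivalent

Both queries return: [(0,), (45000,), (64000,), (82000,), (95000,), (106000,)]

Reason: COALESCE vs CASE for NULL handling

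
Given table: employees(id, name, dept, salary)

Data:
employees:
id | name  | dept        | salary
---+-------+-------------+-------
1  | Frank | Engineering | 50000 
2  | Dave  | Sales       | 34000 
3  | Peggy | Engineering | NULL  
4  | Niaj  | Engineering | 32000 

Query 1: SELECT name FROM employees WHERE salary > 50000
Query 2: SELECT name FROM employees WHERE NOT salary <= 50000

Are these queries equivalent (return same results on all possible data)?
Yes, equivalent

Both queries return: []

Reason: Both filter salary > 50000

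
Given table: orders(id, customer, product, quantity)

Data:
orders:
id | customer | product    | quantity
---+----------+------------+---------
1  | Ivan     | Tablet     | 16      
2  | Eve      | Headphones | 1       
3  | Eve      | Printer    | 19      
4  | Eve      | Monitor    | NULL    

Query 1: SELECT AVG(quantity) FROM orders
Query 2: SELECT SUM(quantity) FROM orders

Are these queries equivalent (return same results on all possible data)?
No, not equivalent

Query 1 returns: [(12.0,)]
Query 2 returns: [(36,)]

Reason: AVG vs SUM give different aggregate values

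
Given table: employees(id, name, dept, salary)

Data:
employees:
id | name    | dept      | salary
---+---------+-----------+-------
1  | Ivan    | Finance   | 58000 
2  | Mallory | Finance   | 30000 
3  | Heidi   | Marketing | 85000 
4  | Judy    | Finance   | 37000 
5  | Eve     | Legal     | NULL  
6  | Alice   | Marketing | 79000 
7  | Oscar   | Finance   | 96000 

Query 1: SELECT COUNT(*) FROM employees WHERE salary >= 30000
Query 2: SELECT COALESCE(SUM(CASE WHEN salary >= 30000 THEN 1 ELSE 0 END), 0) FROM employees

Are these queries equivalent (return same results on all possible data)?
Yes, equivalent

Both queries return: [(6,)]

Reason: COUNT with WHERE vs conditional SUM (COALESCE handles empty-table NULL)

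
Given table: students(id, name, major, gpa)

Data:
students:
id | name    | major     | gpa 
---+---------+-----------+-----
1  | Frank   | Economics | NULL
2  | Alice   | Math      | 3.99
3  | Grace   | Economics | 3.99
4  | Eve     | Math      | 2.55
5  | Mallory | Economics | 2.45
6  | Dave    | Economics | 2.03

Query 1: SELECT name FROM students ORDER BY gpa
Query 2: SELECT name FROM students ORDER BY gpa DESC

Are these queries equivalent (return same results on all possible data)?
No, not equivalent

Query 1 returns: [('Frank',), ('Dave',), ('Mallory',), ('Eve',), ('Alice',), ('Grace',)]
Query 2 returns: [('Alice',), ('Grace',), ('Eve',), ('Mallory',), ('Dave',), ('Frank',)]

Reason: ASC vs DESC gives opposite ordering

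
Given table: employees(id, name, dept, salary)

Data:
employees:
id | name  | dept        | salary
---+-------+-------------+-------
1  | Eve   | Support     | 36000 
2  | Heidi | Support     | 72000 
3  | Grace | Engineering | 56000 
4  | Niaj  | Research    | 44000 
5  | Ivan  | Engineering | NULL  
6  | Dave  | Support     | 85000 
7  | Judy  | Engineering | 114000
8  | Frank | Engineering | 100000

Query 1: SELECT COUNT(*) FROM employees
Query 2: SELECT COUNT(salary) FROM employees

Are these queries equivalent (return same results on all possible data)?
No, not equivalent

Query 1 returns: [(8,)]
Query 2 returns: [(7,)]

Reason: COUNT(*) includes NULLs, COUNT(column) excludes them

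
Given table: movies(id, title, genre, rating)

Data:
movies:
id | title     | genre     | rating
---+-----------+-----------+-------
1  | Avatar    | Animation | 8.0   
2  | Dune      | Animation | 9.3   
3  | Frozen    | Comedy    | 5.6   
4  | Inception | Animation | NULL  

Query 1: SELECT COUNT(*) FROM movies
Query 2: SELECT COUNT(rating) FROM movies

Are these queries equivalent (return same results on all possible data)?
No, not equivalent

Query 1 returns: [(4,)]
Query 2 returns: [(3,)]

Reason: COUNT(*) includes NULLs, COUNT(column) excludes them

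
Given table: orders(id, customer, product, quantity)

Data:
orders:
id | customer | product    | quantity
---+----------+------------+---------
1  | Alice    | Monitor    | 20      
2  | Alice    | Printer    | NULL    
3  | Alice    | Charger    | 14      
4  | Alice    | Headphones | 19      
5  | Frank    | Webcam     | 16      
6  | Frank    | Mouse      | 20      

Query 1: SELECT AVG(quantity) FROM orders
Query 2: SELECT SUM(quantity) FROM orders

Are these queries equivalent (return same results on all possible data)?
No, not equivalent

Query 1 returns: [(17.8,)]
Query 2 returns: [(89,)]

Reason: AVG vs SUM give different aggregate values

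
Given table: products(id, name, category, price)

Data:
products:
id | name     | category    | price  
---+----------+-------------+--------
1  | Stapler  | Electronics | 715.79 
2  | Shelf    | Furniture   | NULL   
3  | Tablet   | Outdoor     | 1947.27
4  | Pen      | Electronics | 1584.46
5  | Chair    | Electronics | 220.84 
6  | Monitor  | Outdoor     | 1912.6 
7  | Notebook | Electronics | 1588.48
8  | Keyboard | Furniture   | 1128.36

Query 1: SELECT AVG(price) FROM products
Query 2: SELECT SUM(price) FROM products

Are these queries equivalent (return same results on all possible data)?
No, not equivalent

Query 1 returns: [(1299.685714285714,)]
Query 2 returns: [(9097.8,)]

Reason: AVG vs SUM give different aggregate values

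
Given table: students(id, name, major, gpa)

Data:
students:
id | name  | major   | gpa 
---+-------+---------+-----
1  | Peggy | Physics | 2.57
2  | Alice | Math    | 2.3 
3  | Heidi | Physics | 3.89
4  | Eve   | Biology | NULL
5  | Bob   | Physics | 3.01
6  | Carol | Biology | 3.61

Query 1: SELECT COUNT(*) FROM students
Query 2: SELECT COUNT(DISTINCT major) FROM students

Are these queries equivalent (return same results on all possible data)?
No, not equivalent

Query 1 returns: [(6,)]
Query 2 returns: [(3,)]

Reason: COUNT(*) counts rows, COUNT(DISTINCT major) counts unique majors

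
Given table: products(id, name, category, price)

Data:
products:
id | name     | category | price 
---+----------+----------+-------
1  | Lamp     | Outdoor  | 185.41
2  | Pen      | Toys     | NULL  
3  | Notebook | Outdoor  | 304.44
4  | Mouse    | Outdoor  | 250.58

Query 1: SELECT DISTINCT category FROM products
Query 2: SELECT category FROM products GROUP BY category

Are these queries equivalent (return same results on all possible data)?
Yes, equivalent

Both queries return: [('Outdoor',), ('Toys',)]

Reason: Both get unique categorys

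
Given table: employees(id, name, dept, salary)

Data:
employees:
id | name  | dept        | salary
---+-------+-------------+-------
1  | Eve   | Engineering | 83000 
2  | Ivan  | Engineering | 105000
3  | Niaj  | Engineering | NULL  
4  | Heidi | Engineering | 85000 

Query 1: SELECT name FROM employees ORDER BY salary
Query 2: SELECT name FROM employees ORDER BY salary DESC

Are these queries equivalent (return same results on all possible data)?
No, not equivalent

Query 1 returns: [('Niaj',), ('Eve',), ('Heidi',), ('Ivan',)]
Query 2 returns: [('Ivan',), ('Heidi',), ('Eve',), ('Niaj',)]

Reason: ASC vs DESC gives opposite ordering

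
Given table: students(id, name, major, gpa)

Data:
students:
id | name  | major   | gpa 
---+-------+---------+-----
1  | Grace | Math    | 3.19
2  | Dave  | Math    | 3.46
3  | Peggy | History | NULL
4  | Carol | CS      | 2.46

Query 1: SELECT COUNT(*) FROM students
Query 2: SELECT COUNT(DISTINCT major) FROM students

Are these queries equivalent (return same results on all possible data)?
No, not equivalent

Query 1 returns: [(4,)]
Query 2 returns: [(3,)]

Reason: COUNT(*) counts rows, COUNT(DISTINCT major) counts unique majors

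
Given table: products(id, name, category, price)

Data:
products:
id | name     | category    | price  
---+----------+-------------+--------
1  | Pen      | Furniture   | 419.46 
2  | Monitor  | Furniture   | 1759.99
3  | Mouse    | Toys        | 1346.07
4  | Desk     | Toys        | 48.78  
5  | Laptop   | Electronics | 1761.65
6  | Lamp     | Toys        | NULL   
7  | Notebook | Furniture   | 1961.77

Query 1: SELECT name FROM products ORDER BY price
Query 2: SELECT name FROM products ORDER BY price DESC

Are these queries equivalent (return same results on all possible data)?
No, not equivalent

Query 1 returns: [('Lamp',), ('Desk',), ('Pen',), ('Mouse',), ('Monitor',), ('Laptop',), ('Notebook',)]
Query 2 returns: [('Notebook',), ('Laptop',), ('Monitor',), ('Mouse',), ('Pen',), ('Desk',), ('Lamp',)]

Reason: ASC vs DESC gives opposite ordering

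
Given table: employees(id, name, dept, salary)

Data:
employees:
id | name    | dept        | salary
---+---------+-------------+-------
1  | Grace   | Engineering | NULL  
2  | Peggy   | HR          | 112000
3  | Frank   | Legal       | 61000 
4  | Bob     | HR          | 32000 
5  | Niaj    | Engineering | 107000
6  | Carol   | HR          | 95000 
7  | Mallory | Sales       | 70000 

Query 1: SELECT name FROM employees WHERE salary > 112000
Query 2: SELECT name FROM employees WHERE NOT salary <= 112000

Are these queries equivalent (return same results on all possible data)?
Yes, equivalent

Both queries return: []

Reason: Both filter salary > 112000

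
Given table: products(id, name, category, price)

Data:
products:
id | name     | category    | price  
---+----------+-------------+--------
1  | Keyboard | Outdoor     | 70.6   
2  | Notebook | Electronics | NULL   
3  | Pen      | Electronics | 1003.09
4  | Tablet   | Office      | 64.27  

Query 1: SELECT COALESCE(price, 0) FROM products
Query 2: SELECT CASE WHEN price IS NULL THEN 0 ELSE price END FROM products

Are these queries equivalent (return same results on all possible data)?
Yes, equivalent

Both queries return: [(0,), (64.27,), (70.6,), (1003.09,)]

Reason: COALESCE vs CASE for NULL handling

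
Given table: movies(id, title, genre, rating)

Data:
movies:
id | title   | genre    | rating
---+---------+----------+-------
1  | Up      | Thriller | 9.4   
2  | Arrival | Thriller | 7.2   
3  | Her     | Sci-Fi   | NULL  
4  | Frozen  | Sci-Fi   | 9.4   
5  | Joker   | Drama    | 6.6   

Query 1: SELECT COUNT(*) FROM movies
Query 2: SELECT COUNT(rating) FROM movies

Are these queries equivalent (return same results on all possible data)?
No, not equivalent

Query 1 returns: [(5,)]
Query 2 returns: [(4,)]

Reason: COUNT(*) includes NULLs, COUNT(column) excludes them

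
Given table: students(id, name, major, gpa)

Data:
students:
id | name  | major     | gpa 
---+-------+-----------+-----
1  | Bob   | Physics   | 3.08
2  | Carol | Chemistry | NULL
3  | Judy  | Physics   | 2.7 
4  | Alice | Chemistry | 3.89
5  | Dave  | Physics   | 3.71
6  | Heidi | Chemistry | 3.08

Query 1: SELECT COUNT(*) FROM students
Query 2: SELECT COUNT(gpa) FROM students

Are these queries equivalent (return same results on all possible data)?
No, not equivalent

Query 1 returns: [(6,)]
Query 2 returns: [(5,)]

Reason: COUNT(*) includes NULLs, COUNT(column) excludes them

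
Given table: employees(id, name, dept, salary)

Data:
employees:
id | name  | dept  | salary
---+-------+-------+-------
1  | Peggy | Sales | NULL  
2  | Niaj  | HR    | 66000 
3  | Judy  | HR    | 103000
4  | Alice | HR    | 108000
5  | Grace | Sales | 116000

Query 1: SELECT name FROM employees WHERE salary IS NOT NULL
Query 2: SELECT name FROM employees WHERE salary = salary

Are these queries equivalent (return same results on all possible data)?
Yes, equivalent

Both queries return: [('Alice',), ('Grace',), ('Judy',), ('Niaj',)]

Reason: IS NOT NULL vs self-equality (both exclude NULLs)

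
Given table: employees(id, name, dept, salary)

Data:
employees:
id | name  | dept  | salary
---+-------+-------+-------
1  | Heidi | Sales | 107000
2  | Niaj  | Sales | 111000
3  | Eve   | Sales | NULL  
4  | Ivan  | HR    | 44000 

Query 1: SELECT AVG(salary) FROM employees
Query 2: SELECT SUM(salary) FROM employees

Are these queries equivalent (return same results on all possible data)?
No, not equivalent

Query 1 returns: [(87333.33333333333,)]
Query 2 returns: [(262000,)]

Reason: AVG vs SUM give different aggregate values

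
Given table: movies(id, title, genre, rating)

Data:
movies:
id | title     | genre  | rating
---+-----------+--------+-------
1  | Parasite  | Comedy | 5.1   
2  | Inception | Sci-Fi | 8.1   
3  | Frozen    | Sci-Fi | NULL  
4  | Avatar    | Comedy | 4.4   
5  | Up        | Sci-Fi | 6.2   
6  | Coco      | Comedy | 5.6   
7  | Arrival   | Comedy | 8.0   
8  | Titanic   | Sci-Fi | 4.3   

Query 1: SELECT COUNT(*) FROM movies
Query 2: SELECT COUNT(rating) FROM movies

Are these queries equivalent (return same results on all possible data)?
No, not equivalent

Query 1 returns: [(8,)]
Query 2 returns: [(7,)]

Reason: COUNT(*) includes NULLs, COUNT(column) excludes them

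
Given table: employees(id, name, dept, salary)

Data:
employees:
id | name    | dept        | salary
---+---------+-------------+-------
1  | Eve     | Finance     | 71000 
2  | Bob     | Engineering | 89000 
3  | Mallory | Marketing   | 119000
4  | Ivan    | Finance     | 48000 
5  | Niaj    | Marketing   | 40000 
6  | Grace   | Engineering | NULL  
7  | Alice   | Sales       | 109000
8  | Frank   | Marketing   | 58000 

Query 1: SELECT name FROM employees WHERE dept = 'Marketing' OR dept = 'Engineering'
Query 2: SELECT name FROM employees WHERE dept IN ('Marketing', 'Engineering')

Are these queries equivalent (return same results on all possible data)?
Yes, equivalent

Both queries return: [('Bob',), ('Frank',), ('Grace',), ('Mallory',), ('Niaj',)]

Reason: OR vs IN are equivalent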